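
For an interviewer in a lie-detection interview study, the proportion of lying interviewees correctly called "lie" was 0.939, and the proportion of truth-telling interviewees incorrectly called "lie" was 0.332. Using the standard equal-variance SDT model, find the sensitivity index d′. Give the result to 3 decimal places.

d′ = 1.981

z(H) = 1.5464
z(FA) = -0.4344
d' = z(H) − z(FA) = 1.5464 − (-0.4344) = 1.9808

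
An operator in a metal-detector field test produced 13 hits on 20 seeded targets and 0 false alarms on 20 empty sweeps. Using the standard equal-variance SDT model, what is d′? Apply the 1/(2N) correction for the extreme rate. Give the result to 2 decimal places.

d′ = 2.35

The false-alarm rate is 0/20 = 0, so apply the 1/(2N) correction: FA → 1/(2·20) = 0.02500.
z(H) = z(0.65000) = 0.385
z(FA) = z(0.02500) = -1.960
d' = 0.385 − (-1.960) = 2.345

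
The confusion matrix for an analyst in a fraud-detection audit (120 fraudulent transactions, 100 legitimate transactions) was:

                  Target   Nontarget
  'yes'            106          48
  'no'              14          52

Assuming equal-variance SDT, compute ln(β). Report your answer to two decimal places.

ln β = -0.71

H = 106/120 = 0.8833
FA = 48/100 = 0.4800
z(H) = z(0.8833) = 1.192
z(FA) = z(0.4800) = -0.050
ln β = −½·[z(H)² − z(FA)²] = −0.5 × (1.421 − 0.003) = -0.709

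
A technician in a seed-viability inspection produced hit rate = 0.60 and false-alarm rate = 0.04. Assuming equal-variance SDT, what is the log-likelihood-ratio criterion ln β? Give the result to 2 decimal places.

ln β = 1.50

z(H) = 0.253
z(FA) = -1.751
ln β = −½·[z(H)² − z(FA)²] = −0.5 × (0.064 − 3.066) = 1.501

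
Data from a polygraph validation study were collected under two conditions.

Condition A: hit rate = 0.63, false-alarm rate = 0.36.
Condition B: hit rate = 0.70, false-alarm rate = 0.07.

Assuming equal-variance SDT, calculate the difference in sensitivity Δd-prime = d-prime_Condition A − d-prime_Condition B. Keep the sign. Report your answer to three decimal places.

Δd-prime = -1.310

Condition A: z(0.63) = 0.3319, z(0.36) = -0.3585, d' = 0.6904
Condition B: z(0.70) = 0.5244, z(0.07) = -1.4758, d' = 2.0002
Δd' = d'_Condition A − d'_Condition B = 0.6904 − 2.0002 = -1.3098
Condition B has the higher sensitivity.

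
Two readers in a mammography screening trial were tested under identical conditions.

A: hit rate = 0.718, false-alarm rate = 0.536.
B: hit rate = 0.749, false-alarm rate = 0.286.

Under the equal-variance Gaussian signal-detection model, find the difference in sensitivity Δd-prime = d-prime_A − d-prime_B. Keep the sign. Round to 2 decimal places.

A: z(0.718) = 0.577, z(0.536) = 0.090, d' = 0.487
B: z(0.749) = 0.671, z(0.286) = -0.565, d' = 1.236
Δd' = d'_A − d'_B = 0.487 − 1.236 = -0.749
B has the higher sensitivity.

Δd-prime = -0.75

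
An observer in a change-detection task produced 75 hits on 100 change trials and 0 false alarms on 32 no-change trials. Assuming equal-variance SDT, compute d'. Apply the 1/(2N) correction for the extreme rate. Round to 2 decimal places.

The false-alarm rate is 0/32 = 0, so apply the 1/(2N) correction: FA → 1/(2·32) = 0.01562.
z(H) = z(0.75000) = 0.674
z(FA) = z(0.01562) = -2.154
d' = 0.674 − (-2.154) = 2.828

d' = 2.83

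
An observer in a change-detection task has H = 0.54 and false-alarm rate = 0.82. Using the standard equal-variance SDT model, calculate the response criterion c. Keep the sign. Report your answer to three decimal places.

c = -0.508

z(0.54) = 0.1004, z(0.82) = 0.9154
c = −½·[z(H) + z(FA)] = −0.5 × (0.1004 + 0.9154) = -0.5079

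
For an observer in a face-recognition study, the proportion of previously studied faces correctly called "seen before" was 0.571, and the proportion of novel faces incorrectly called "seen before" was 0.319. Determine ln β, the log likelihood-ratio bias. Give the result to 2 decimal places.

z(H) = 0.179
z(FA) = -0.470
ln β = −½·[z(H)² − z(FA)²] = −0.5 × (0.032 − 0.221) = 0.0945

ln β = 0.09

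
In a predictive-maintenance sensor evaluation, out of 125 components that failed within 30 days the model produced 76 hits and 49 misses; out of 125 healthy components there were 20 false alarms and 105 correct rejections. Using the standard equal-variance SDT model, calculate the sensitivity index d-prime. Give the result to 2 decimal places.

d-prime = 1.27

H = 76/125 = 0.6080
FA = 20/125 = 0.1600
z(H) = z(0.6080) = 0.274
z(FA) = z(0.1600) = -0.994
d' = z(H) − z(FA) = 0.274 − (-0.994) = 1.268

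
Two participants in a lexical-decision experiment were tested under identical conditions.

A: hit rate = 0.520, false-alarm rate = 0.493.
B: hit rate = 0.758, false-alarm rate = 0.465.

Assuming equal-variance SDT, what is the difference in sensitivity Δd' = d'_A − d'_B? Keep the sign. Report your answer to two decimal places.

Δd' = -0.72

A: z(0.520) = 0.050, z(0.493) = -0.018, d' = 0.068
B: z(0.758) = 0.700, z(0.465) = -0.088, d' = 0.788
Δd' = d'_A − d'_B = 0.068 − 0.788 = -0.720
B has the higher sensitivity.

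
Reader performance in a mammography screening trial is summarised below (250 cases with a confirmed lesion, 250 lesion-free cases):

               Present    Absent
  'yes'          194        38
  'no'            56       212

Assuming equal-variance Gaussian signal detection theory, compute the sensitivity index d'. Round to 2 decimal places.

d' = 1.79

H = 194/250 = 0.7760
FA = 38/250 = 0.1520
z(H) = 0.7588
z(FA) = -1.0279
d' = z(H) − z(FA) = 0.7588 − (-1.0279) = 1.7867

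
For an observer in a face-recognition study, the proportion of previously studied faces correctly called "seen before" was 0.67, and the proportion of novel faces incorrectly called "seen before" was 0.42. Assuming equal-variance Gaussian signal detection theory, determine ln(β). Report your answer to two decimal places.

Φ⁻¹(H) = 0.440
Φ⁻¹(FA) = -0.202
ln β = −½·[z(H)² − z(FA)²] = −0.5 × (0.194 − 0.041) = -0.0765

ln β = -0.08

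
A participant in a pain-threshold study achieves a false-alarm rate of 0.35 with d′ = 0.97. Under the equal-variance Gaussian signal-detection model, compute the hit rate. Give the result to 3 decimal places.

z(false-alarm rate) = z(0.35) = -0.3853
z(H) = z(FA) + d' = -0.3853 + 0.97 = 0.5847
hit rate = Φ(0.5847) = 0.7206

hit rate = 0.721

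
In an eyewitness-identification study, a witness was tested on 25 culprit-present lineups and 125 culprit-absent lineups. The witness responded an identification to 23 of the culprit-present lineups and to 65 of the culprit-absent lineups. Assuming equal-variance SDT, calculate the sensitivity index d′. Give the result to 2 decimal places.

H = 23/25 = 0.9200
FA = 65/125 = 0.5200
z(0.9200) = 1.4051, z(0.5200) = 0.0502
d' = z(H) − z(FA) = 1.4051 − 0.0502 = 1.3549

d′ = 1.35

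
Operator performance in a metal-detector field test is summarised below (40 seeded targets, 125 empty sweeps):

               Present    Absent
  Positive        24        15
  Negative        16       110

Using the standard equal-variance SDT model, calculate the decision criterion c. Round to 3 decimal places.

c = 0.461

H = 24/40 = 0.6000
FA = 15/125 = 0.1200
z(H) = 0.2533
z(FA) = -1.1750
c = −½·[z(H) + z(FA)] = −0.5 × (0.2533 + (-1.1750)) = 0.46085
c > 0: the operator has a conservative response bias.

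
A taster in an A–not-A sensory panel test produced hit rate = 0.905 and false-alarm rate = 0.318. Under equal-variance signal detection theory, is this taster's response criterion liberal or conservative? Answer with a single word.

liberal

z(H) = 1.311, z(FA) = -0.473
c = −½·(z(H) + z(FA)) = -0.419
c < 0 → liberal criterion (biased toward responding “yes”).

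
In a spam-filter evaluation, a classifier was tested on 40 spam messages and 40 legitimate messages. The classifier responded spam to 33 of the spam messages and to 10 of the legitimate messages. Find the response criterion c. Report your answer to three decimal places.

c = -0.130

H = 33/40 = 0.8250
FA = 10/40 = 0.2500
z(H) = z(0.8250) = 0.9346
z(FA) = z(0.2500) = -0.6745
c = −½·[z(H) + z(FA)] = −0.5 × (0.9346 + (-0.6745)) = -0.13005
c < 0: the classifier has a liberal response bias.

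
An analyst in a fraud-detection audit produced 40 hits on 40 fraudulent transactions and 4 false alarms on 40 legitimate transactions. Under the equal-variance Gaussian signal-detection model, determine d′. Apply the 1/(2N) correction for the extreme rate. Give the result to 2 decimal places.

d′ = 3.52

The hit rate is 40/40 = 1, so apply the 1/(2N) correction: H → 1 − 1/(2·40) = 0.98750.
z(H) = z(0.98750) = 2.241
z(FA) = z(0.10000) = -1.282
d' = 2.241 − (-1.282) = 3.523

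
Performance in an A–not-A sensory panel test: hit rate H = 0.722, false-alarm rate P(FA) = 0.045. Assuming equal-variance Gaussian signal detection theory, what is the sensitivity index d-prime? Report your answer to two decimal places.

Φ⁻¹(0.722) = 0.5888, Φ⁻¹(0.045) = -1.6954
d' = z(H) − z(FA) = 0.5888 − (-1.6954) = 2.2842

d-prime = 2.28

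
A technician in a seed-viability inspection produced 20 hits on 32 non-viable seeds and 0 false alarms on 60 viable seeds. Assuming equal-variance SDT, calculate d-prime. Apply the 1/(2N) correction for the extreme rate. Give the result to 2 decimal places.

d-prime = 2.71

The false-alarm rate is 0/60 = 0, so apply the 1/(2N) correction: FA → 1/(2·60) = 0.00833.
z(H) = z(0.62500) = 0.319
z(FA) = z(0.00833) = -2.394
d' = 0.319 − (-2.394) = 2.713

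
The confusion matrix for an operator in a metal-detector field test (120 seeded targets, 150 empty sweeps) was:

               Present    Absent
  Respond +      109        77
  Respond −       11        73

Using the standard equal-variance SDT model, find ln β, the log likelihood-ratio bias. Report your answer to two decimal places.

ln β = -0.88

H = 109/120 = 0.9083
FA = 77/150 = 0.5133
z(H) = 1.330
z(FA) = 0.033
ln β = −½·[z(H)² − z(FA)²] = −0.5 × (1.769 − 0.001) = -0.884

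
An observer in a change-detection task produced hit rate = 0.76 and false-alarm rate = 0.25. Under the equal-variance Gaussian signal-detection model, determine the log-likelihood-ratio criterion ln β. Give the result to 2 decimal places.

Φ⁻¹(H) = Φ⁻¹(0.76) = 0.706
Φ⁻¹(FA) = Φ⁻¹(0.25) = -0.674
ln β = −½·[z(H)² − z(FA)²] = −0.5 × (0.498 − 0.454) = -0.022

ln β = -0.02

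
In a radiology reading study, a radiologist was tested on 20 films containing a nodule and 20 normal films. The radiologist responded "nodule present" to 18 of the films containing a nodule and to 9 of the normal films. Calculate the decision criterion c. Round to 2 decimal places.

c = -0.58

H = 18/20 = 0.9000
FA = 9/20 = 0.4500
z(H) = z(0.9000) = 1.282
z(FA) = z(0.4500) = -0.126
c = −½·[z(H) + z(FA)] = −0.5 × (1.282 + (-0.126)) = -0.578
c < 0: the radiologist has a liberal response bias.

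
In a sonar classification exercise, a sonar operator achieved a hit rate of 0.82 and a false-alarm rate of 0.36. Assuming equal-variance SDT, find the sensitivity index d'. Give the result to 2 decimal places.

z(H) = 0.9154
z(FA) = -0.3585
d' = z(H) − z(FA) = 0.9154 − (-0.3585) = 1.2739

d' = 1.27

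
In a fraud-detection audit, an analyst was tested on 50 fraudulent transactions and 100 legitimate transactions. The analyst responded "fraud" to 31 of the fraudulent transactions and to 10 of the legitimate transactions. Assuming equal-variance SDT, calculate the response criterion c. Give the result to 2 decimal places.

H = 31/50 = 0.6200
FA = 10/100 = 0.1000
z(H) = z(0.6200) = 0.3055
z(FA) = z(0.1000) = -1.2816
c = −½·[z(H) + z(FA)] = −0.5 × (0.3055 + (-1.2816)) = 0.48805
c > 0: the analyst has a conservative response bias.

c = 0.49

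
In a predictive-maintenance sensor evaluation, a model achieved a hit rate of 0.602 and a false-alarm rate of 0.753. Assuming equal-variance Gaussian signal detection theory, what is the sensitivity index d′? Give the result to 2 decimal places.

z(H) = z(0.602) = 0.259
z(FA) = z(0.753) = 0.684
d' = z(H) − z(FA) = 0.259 − 0.684 = -0.425

d′ = -0.43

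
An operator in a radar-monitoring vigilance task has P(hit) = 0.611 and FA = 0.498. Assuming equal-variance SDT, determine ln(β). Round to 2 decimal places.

ln β = -0.04

z(H) = 0.282
z(FA) = -0.005
ln β = −½·[z(H)² − z(FA)²] = −0.5 × (0.080 − 0.000) = -0.040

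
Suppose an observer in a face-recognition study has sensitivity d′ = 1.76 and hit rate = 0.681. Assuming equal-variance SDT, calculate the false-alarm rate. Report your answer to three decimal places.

z(hit rate) = z(0.681) = 0.4705
z(FA) = z(H) − d' = 0.4705 − 1.76 = -1.2895
false-alarm rate = Φ(-1.2895) = 0.0986

false-alarm rate = 0.099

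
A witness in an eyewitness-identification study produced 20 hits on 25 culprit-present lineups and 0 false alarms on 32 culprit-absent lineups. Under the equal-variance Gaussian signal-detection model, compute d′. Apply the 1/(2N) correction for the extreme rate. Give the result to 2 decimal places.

d′ = 3.00

The false-alarm rate is 0/32 = 0, so apply the 1/(2N) correction: FA → 1/(2·32) = 0.01562.
z(H) = z(0.80000) = 0.842
z(FA) = z(0.01562) = -2.154
d' = 0.842 − (-2.154) = 2.996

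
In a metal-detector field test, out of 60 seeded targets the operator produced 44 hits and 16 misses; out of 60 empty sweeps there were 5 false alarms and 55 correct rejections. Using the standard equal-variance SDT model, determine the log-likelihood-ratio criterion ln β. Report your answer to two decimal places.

H = 44/60 = 0.7333
FA = 5/60 = 0.0833
z(0.7333) = 0.623, z(0.0833) = -1.383
ln β = −½·[z(H)² − z(FA)²] = −0.5 × (0.388 − 1.913) = 0.7625

ln β = 0.76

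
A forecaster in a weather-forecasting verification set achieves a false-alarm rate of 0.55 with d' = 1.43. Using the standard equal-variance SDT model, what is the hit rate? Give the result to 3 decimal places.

z(false-alarm rate) = z(0.55) = 0.1257
z(H) = z(FA) + d' = 0.1257 + 1.43 = 1.5557
hit rate = Φ(1.5557) = 0.9401

hit rate = 0.940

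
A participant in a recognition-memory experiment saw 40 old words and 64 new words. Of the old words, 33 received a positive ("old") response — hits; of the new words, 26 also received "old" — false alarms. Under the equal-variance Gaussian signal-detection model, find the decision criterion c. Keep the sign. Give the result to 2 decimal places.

H = 33/40 = 0.8250
FA = 26/64 = 0.4062
z(0.8250) = 0.935, z(0.4062) = -0.237
c = −½·[z(H) + z(FA)] = −0.5 × (0.935 + (-0.237)) = -0.349

c = -0.35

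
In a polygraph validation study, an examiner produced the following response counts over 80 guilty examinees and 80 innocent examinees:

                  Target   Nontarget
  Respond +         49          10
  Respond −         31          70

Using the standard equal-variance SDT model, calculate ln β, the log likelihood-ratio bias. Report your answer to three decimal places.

ln β = 0.621

H = 49/80 = 0.6125
FA = 10/80 = 0.1250
Φ⁻¹(0.6125) = 0.2858, Φ⁻¹(0.1250) = -1.1503
ln β = −½·[z(H)² − z(FA)²] = −0.5 × (0.0817 − 1.3232) = 0.62075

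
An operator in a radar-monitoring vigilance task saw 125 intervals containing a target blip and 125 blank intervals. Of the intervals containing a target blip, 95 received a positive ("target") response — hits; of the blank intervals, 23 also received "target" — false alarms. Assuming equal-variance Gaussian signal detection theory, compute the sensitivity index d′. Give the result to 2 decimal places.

d′ = 1.61

H = 95/125 = 0.7600
FA = 23/125 = 0.1840
z(0.7600) = 0.7063, z(0.1840) = -0.9002
d' = z(H) − z(FA) = 0.7063 − (-0.9002) = 1.6065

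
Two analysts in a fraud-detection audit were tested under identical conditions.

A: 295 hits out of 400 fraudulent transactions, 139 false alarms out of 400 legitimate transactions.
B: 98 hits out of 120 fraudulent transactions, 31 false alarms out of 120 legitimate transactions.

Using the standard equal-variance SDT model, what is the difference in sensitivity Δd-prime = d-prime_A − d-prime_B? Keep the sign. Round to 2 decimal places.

A: z(0.7375) = 0.636, z(0.3475) = -0.392, d' = 1.028
B: z(0.8167) = 0.903, z(0.2583) = -0.649, d' = 1.552
Δd' = d'_A − d'_B = 1.028 − 1.552 = -0.524
B has the higher sensitivity.

Δd-prime = -0.52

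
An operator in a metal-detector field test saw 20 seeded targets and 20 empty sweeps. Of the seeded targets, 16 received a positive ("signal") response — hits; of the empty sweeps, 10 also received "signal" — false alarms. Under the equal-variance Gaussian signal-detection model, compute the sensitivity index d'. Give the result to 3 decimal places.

d' = 0.842

H = 16/20 = 0.8000
FA = 10/20 = 0.5000
z(H) = z(0.8000) = 0.8416
z(FA) = z(0.5000) = 0.0000
d' = z(H) − z(FA) = 0.8416 − 0.0000 = 0.8416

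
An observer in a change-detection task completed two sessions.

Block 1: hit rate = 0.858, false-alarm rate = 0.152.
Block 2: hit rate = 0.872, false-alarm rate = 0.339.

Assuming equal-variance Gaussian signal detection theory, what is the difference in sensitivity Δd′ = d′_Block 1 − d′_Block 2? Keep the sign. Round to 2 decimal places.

Δd′ = 0.55

Block 1: z(0.858) = 1.071, z(0.152) = -1.028, d' = 2.099
Block 2: z(0.872) = 1.136, z(0.339) = -0.415, d' = 1.551
Δd' = d'_Block 1 − d'_Block 2 = 2.099 − 1.551 = 0.548
Block 1 has the higher sensitivity.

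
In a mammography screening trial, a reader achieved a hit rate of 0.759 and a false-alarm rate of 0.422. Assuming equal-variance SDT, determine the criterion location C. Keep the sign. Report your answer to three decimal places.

C = -0.253

z(H) = z(0.759) = 0.7031
z(FA) = z(0.422) = -0.1968
c = −½·[z(H) + z(FA)] = −0.5 × (0.7031 + (-0.1968)) = -0.25315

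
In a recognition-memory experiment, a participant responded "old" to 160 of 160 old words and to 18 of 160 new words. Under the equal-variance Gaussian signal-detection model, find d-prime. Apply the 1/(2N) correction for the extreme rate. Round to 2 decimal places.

The hit rate is 160/160 = 1, so apply the 1/(2N) correction: H → 1 − 1/(2·160) = 0.99687.
z(H) = z(0.99687) = 2.734
z(FA) = z(0.11250) = -1.213
d' = 2.734 − (-1.213) = 3.947

d-prime = 3.95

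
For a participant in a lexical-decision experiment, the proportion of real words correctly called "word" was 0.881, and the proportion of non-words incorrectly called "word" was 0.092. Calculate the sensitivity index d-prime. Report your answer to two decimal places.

d-prime = 2.51

Φ⁻¹(0.881) = 1.1800, Φ⁻¹(0.092) = -1.3285
d' = z(H) − z(FA) = 1.1800 − (-1.3285) = 2.5085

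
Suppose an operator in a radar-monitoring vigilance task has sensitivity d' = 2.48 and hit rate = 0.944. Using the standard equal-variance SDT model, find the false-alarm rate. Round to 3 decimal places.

z(hit rate) = z(0.944) = 1.5893
z(FA) = z(H) − d' = 1.5893 − 2.48 = -0.8907
false-alarm rate = Φ(-0.8907) = 0.1865

false-alarm rate = 0.187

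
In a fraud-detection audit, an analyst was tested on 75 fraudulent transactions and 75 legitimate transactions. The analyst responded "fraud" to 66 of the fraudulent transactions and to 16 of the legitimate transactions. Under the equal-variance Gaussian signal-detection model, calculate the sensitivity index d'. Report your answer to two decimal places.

H = 66/75 = 0.8800
FA = 16/75 = 0.2133
z(0.8800) = 1.1750, z(0.2133) = -0.7950
d' = z(H) − z(FA) = 1.1750 − (-0.7950) = 1.9700

d' = 1.97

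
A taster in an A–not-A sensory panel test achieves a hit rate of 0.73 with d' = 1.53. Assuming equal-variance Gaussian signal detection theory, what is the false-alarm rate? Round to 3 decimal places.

false-alarm rate = 0.180

z(hit rate) = z(0.73) = 0.6128
z(FA) = z(H) − d' = 0.6128 − 1.53 = -0.9172
false-alarm rate = Φ(-0.9172) = 0.1795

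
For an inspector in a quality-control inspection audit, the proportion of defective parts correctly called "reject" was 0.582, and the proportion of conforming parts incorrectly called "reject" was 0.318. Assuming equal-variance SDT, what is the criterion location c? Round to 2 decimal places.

Φ⁻¹(0.582) = 0.2070, Φ⁻¹(0.318) = -0.4733
c = −½·[z(H) + z(FA)] = −0.5 × (0.2070 + (-0.4733)) = 0.13315
c > 0: the inspector has a conservative response bias.

c = 0.13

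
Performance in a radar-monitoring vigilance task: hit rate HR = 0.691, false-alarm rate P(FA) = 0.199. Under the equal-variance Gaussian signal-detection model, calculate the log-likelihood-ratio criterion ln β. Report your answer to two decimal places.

ln β = 0.23

z(H) = z(0.691) = 0.499
z(FA) = z(0.199) = -0.845
ln β = −½·[z(H)² − z(FA)²] = −0.5 × (0.249 − 0.714) = 0.2325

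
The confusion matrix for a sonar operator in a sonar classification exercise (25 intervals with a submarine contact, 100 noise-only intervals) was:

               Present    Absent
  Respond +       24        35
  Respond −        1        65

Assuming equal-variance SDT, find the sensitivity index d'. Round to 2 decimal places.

H = 24/25 = 0.9600
FA = 35/100 = 0.3500
Φ⁻¹(H) = 1.7507
Φ⁻¹(FA) = -0.3853
d' = z(H) − z(FA) = 1.7507 − (-0.3853) = 2.1360

d' = 2.14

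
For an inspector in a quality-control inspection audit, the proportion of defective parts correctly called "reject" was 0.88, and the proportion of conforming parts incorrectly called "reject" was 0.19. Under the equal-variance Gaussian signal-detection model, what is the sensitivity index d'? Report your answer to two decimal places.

d' = 2.05

z(H) = 1.1750
z(FA) = -0.8779
d' = z(H) − z(FA) = 1.1750 − (-0.8779) = 2.0529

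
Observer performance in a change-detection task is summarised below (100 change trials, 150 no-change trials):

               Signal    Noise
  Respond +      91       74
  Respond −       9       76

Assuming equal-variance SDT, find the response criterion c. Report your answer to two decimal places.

c = -0.66

H = 91/100 = 0.9100
FA = 74/150 = 0.4933
Φ⁻¹(0.9100) = 1.3408, Φ⁻¹(0.4933) = -0.0168
c = −½·[z(H) + z(FA)] = −0.5 × (1.3408 + (-0.0168)) = -0.6620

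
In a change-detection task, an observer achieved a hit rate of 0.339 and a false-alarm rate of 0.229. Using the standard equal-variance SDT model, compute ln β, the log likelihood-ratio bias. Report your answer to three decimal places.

ln β = 0.189

z(H) = z(0.339) = -0.4152
z(FA) = z(0.229) = -0.7421
ln β = −½·[z(H)² − z(FA)²] = −0.5 × (0.1724 − 0.5507) = 0.18915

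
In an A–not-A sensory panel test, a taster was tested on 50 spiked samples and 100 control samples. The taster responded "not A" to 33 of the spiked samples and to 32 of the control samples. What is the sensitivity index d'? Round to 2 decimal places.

d' = 0.88

H = 33/50 = 0.6600
FA = 32/100 = 0.3200
z(H) = z(0.6600) = 0.4125
z(FA) = z(0.3200) = -0.4677
d' = z(H) − z(FA) = 0.4125 − (-0.4677) = 0.8802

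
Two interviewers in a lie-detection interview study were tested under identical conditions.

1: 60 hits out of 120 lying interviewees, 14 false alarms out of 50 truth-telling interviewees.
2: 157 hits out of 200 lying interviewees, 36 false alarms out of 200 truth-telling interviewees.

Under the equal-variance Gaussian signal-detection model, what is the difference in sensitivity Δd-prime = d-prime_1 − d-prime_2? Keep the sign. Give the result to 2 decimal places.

1: z(0.5000) = 0.000, z(0.2800) = -0.583, d' = 0.583
2: z(0.7850) = 0.789, z(0.1800) = -0.915, d' = 1.704
Δd' = d'_1 − d'_2 = 0.583 − 1.704 = -1.121
2 has the higher sensitivity.

Δd-prime = -1.12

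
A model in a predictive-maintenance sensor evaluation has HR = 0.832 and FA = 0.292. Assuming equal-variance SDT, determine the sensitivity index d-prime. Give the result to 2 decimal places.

d-prime = 1.51

z(0.832) = 0.9621, z(0.292) = -0.5476
d' = z(H) − z(FA) = 0.9621 − (-0.5476) = 1.5097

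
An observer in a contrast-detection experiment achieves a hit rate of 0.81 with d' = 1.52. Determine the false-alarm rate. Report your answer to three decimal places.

false-alarm rate = 0.260

z(hit rate) = z(0.81) = 0.8779
z(FA) = z(H) − d' = 0.8779 − 1.52 = -0.6421
false-alarm rate = Φ(-0.6421) = 0.2604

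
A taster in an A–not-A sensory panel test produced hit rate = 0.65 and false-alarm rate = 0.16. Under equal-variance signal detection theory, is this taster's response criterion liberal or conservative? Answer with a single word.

conservative

z(H) = 0.385, z(FA) = -0.994
c = −½·(z(H) + z(FA)) = 0.3045
c > 0 → conservative criterion (biased toward responding “no”).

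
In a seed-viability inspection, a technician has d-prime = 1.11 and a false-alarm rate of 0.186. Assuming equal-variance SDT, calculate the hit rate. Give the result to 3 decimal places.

z(false-alarm rate) = z(0.186) = -0.8927
z(H) = z(FA) + d' = -0.8927 + 1.11 = 0.2173
hit rate = Φ(0.2173) = 0.5860

hit rate = 0.586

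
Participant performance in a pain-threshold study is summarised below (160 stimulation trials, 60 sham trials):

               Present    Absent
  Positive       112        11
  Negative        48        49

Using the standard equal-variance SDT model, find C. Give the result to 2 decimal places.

H = 112/160 = 0.7000
FA = 11/60 = 0.1833
z(H) = 0.524
z(FA) = -0.903
c = −½·[z(H) + z(FA)] = −0.5 × (0.524 + (-0.903)) = 0.1895
c > 0: the participant has a conservative response bias.

C = 0.19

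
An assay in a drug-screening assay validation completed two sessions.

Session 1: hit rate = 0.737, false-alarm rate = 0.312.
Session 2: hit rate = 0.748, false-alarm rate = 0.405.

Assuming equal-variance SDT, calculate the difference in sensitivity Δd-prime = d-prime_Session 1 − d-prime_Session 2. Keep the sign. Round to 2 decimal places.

Δd-prime = 0.22

Session 1: z(0.737) = 0.634, z(0.312) = -0.490, d' = 1.124
Session 2: z(0.748) = 0.668, z(0.405) = -0.240, d' = 0.908
Δd' = d'_Session 1 − d'_Session 2 = 1.124 − 0.908 = 0.216
Session 1 has the higher sensitivity.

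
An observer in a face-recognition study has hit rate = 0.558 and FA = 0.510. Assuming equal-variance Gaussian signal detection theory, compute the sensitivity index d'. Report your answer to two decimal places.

Φ⁻¹(H) = Φ⁻¹(0.558) = 0.146
Φ⁻¹(FA) = Φ⁻¹(0.510) = 0.025
d' = z(H) − z(FA) = 0.146 − 0.025 = 0.121

d' = 0.12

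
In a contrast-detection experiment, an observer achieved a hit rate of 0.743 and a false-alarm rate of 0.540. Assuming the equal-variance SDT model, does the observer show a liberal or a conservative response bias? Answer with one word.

z(H) = 0.653, z(FA) = 0.100
c = −½·(z(H) + z(FA)) = -0.3765
c < 0 → liberal criterion (biased toward responding “yes”).

liberal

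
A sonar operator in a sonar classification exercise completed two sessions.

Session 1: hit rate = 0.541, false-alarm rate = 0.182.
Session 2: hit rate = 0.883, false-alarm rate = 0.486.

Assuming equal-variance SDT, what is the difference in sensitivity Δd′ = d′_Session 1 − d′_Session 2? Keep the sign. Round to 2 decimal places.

Session 1: z(0.541) = 0.103, z(0.182) = -0.908, d' = 1.011
Session 2: z(0.883) = 1.190, z(0.486) = -0.035, d' = 1.225
Δd' = d'_Session 1 − d'_Session 2 = 1.011 − 1.225 = -0.214
Session 2 has the higher sensitivity.

Δd′ = -0.21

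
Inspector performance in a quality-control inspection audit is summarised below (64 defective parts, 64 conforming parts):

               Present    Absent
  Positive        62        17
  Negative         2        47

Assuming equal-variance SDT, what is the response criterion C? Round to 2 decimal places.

H = 62/64 = 0.9688
FA = 17/64 = 0.2656
Φ⁻¹(H) = Φ⁻¹(0.9688) = 1.863
Φ⁻¹(FA) = Φ⁻¹(0.2656) = -0.626
c = −½·[z(H) + z(FA)] = −0.5 × (1.863 + (-0.626)) = -0.6185

C = -0.62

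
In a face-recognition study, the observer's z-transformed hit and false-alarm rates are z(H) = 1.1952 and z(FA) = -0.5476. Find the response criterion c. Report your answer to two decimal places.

c = -0.32

c = −½·[z(H) + z(FA)] = −½·(1.1952 + (-0.5476)) = -0.3238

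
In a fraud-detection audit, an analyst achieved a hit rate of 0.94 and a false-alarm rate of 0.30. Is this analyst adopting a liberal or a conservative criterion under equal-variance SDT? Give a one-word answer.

z(H) = 1.555, z(FA) = -0.524
c = −½·(z(H) + z(FA)) = -0.5155
c < 0 → liberal criterion (biased toward responding “yes”).

liberal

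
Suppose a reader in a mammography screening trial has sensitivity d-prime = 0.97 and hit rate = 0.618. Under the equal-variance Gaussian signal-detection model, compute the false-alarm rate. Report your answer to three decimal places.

false-alarm rate = 0.252

z(hit rate) = z(0.618) = 0.3002
z(FA) = z(H) − d' = 0.3002 − 0.97 = -0.6698
false-alarm rate = Φ(-0.6698) = 0.2515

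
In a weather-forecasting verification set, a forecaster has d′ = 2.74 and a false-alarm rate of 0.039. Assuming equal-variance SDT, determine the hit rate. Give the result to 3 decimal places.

hit rate = 0.836

z(false-alarm rate) = z(0.039) = -1.7624
z(H) = z(FA) + d' = -1.7624 + 2.74 = 0.9776
hit rate = Φ(0.9776) = 0.8359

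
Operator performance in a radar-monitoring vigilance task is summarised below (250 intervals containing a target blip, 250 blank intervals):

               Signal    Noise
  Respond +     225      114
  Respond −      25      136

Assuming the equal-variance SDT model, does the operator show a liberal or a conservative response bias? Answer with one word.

z(H) = 1.282, z(FA) = -0.111
c = −½·(z(H) + z(FA)) = -0.5855
c < 0 → liberal criterion (biased toward responding “yes”).

liberal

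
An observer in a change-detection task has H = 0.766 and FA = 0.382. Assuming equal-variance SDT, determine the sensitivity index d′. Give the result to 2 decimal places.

d′ = 1.03

z(0.766) = 0.7257, z(0.382) = -0.3002
d' = z(H) − z(FA) = 0.7257 − (-0.3002) = 1.0259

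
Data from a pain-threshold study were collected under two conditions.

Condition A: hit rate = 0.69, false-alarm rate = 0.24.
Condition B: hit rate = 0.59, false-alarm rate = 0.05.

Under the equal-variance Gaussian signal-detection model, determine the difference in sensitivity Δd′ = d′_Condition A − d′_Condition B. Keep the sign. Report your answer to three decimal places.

Condition A: z(0.69) = 0.4959, z(0.24) = -0.7063, d' = 1.2022
Condition B: z(0.59) = 0.2275, z(0.05) = -1.6449, d' = 1.8724
Δd' = d'_Condition A − d'_Condition B = 1.2022 − 1.8724 = -0.6702
Condition B has the higher sensitivity.

Δd′ = -0.670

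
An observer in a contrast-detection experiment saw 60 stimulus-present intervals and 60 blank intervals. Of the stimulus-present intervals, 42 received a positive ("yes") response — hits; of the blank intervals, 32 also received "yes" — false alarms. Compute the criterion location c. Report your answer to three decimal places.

c = -0.304

H = 42/60 = 0.7000
FA = 32/60 = 0.5333
Φ⁻¹(H) = Φ⁻¹(0.7000) = 0.5244
Φ⁻¹(FA) = Φ⁻¹(0.5333) = 0.0836
c = −½·[z(H) + z(FA)] = −0.5 × (0.5244 + 0.0836) = -0.3040
c < 0: the observer has a liberal response bias.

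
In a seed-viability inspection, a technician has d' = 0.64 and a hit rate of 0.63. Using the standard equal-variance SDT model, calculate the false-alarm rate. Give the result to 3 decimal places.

z(hit rate) = z(0.63) = 0.3319
z(FA) = z(H) − d' = 0.3319 − 0.64 = -0.3081
false-alarm rate = Φ(-0.3081) = 0.3790

false-alarm rate = 0.379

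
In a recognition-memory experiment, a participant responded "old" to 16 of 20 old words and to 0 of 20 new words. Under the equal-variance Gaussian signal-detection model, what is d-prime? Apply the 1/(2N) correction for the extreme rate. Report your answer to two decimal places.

d-prime = 2.80

The false-alarm rate is 0/20 = 0, so apply the 1/(2N) correction: FA → 1/(2·20) = 0.02500.
z(H) = z(0.80000) = 0.842
z(FA) = z(0.02500) = -1.960
d' = 0.842 − (-1.960) = 2.802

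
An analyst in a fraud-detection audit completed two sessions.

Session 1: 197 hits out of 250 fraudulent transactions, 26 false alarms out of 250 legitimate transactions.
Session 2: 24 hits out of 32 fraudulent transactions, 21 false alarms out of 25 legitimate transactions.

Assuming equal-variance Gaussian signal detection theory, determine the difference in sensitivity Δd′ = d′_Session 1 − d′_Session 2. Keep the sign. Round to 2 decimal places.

Session 1: z(0.7880) = 0.800, z(0.1040) = -1.259, d' = 2.059
Session 2: z(0.7500) = 0.674, z(0.8400) = 0.994, d' = -0.320
Δd' = d'_Session 1 − d'_Session 2 = 2.059 − (-0.320) = 2.379
Session 1 has the higher sensitivity.

Δd′ = 2.38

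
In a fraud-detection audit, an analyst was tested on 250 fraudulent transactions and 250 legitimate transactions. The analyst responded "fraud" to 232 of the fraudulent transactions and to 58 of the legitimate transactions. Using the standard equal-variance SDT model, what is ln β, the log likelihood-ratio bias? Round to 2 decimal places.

ln β = -0.80

H = 232/250 = 0.9280
FA = 58/250 = 0.2320
z(H) = z(0.9280) = 1.461
z(FA) = z(0.2320) = -0.732
ln β = −½·[z(H)² − z(FA)²] = −0.5 × (2.135 − 0.536) = -0.7995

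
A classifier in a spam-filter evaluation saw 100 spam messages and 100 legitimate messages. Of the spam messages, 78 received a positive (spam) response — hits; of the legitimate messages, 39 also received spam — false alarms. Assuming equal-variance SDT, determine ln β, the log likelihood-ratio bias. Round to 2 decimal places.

ln β = -0.26

H = 78/100 = 0.7800
FA = 39/100 = 0.3900
Φ⁻¹(H) = Φ⁻¹(0.7800) = 0.772
Φ⁻¹(FA) = Φ⁻¹(0.3900) = -0.279
ln β = −½·[z(H)² − z(FA)²] = −0.5 × (0.596 − 0.078) = -0.259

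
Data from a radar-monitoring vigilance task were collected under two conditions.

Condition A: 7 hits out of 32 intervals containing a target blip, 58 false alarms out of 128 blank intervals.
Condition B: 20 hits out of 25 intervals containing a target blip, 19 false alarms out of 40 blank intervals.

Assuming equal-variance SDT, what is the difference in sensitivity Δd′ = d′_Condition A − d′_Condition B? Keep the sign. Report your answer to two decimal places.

Condition A: z(0.2188) = -0.776, z(0.4531) = -0.118, d' = -0.658
Condition B: z(0.8000) = 0.842, z(0.4750) = -0.063, d' = 0.905
Δd' = d'_Condition A − d'_Condition B = -0.658 − 0.905 = -1.563
Condition B has the higher sensitivity.

Δd′ = -1.56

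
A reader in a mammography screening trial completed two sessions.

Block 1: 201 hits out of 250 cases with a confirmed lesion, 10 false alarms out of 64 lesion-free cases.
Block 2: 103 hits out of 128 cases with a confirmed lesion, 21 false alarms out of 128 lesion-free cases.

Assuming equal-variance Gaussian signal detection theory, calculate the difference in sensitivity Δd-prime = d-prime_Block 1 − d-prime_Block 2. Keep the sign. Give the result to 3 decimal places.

Δd-prime = 0.030

Block 1: z(0.8040) = 0.8560, z(0.1562) = -1.0102, d' = 1.8662
Block 2: z(0.8047) = 0.8585, z(0.1641) = -0.9777, d' = 1.8362
Δd' = d'_Block 1 − d'_Block 2 = 1.8662 − 1.8362 = 0.0300
Block 1 has the higher sensitivity.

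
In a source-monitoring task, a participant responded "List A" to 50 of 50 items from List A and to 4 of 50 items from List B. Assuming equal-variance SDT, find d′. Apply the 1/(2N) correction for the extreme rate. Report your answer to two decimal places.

The hit rate is 50/50 = 1, so apply the 1/(2N) correction: H → 1 − 1/(2·50) = 0.99000.
z(H) = z(0.99000) = 2.326
z(FA) = z(0.08000) = -1.405
d' = 2.326 − (-1.405) = 3.731

d′ = 3.73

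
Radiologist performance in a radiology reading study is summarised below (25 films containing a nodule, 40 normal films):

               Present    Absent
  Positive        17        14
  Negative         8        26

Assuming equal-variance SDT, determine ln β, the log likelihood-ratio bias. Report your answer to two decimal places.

H = 17/25 = 0.6800
FA = 14/40 = 0.3500
z(H) = z(0.6800) = 0.468
z(FA) = z(0.3500) = -0.385
ln β = −½·[z(H)² − z(FA)²] = −0.5 × (0.219 − 0.148) = -0.0355

ln β = -0.04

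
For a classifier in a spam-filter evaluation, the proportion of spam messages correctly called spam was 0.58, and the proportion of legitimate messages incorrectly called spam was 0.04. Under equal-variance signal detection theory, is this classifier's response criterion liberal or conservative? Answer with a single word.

z(H) = 0.202, z(FA) = -1.751
c = −½·(z(H) + z(FA)) = 0.7745
c > 0 → conservative criterion (biased toward responding “no”).

conservative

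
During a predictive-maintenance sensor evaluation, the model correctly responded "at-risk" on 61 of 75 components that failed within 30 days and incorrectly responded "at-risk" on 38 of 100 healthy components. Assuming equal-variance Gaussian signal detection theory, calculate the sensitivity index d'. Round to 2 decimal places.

d' = 1.20

H = 61/75 = 0.8133
FA = 38/100 = 0.3800
z(H) = 0.8901
z(FA) = -0.3055
d' = z(H) − z(FA) = 0.8901 − (-0.3055) = 1.1956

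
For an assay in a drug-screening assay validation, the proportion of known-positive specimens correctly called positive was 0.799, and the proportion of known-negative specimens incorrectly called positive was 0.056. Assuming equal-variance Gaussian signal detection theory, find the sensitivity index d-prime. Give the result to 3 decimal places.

Φ⁻¹(H) = Φ⁻¹(0.799) = 0.8381
Φ⁻¹(FA) = Φ⁻¹(0.056) = -1.5893
d' = z(H) − z(FA) = 0.8381 − (-1.5893) = 2.4274

d-prime = 2.427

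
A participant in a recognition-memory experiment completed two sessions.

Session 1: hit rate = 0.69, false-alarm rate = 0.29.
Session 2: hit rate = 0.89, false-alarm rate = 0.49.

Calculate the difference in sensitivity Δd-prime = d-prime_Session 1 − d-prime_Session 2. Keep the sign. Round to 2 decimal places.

Session 1: z(0.69) = 0.496, z(0.29) = -0.553, d' = 1.049
Session 2: z(0.89) = 1.227, z(0.49) = -0.025, d' = 1.252
Δd' = d'_Session 1 − d'_Session 2 = 1.049 − 1.252 = -0.203
Session 2 has the higher sensitivity.

Δd-prime = -0.20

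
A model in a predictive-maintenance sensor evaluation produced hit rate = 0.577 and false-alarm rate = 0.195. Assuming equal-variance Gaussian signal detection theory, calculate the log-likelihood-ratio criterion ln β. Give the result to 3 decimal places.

Φ⁻¹(H) = 0.1942
Φ⁻¹(FA) = -0.8596
ln β = −½·[z(H)² − z(FA)²] = −0.5 × (0.0377 − 0.7389) = 0.3506

ln β = 0.351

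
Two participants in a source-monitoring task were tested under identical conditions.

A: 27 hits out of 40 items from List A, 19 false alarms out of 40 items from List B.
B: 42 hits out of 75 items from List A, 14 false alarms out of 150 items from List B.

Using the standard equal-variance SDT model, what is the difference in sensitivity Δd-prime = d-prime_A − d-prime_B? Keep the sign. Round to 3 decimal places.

Δd-prime = -0.955

A: z(0.6750) = 0.4538, z(0.4750) = -0.0627, d' = 0.5165
B: z(0.5600) = 0.1510, z(0.0933) = -1.3207, d' = 1.4717
Δd' = d'_A − d'_B = 0.5165 − 1.4717 = -0.9552
B has the higher sensitivity.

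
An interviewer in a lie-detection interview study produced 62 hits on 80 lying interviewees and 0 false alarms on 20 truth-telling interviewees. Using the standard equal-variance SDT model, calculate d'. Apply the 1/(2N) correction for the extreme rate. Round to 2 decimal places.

The false-alarm rate is 0/20 = 0, so apply the 1/(2N) correction: FA → 1/(2·20) = 0.02500.
z(H) = z(0.77500) = 0.755
z(FA) = z(0.02500) = -1.960
d' = 0.755 − (-1.960) = 2.715

d' = 2.72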